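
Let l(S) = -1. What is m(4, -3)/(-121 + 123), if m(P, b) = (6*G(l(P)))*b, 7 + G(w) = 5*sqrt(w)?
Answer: 63 - 45*I ≈ 63.0 - 45.0*I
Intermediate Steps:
G(w) = -7 + 5*sqrt(w)
m(P, b) = b*(-42 + 30*I) (m(P, b) = (6*(-7 + 5*sqrt(-1)))*b = (6*(-7 + 5*I))*b = (-42 + 30*I)*b = b*(-42 + 30*I))
m(4, -3)/(-121 + 123) = (-3*(-42 + 30*I))/(-121 + 123) = (126 - 90*I)/2 = 63 - 45*I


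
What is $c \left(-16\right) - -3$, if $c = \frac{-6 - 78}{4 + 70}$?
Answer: $\frac{783}{37} \approx 21.162$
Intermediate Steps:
$c = - \frac{42}{37}$ ($c = - \frac{84}{74} = \left(-84\right) \frac{1}{74} = - \frac{42}{37} \approx -1.1351$)
$c \left(-16\right) - -3 = \left(- \frac{42}{37}\right) \left(-16\right) - -3 = \frac{672}{37} + \left(-51 + 54\right) = \frac{672}{37} + 3 = \frac{783}{37}$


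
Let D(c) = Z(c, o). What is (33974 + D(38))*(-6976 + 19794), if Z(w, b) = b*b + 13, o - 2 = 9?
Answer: 437196344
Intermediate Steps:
o = 11 (o = 2 + 9 = 11)
Z(w, b) = 13 + b² (Z(w, b) = b² + 13 = 13 + b²)
D(c) = 134 (D(c) = 13 + 11² = 13 + 121 = 134)
(33974 + D(38))*(-6976 + 19794) = (33974 + 134)*(-6976 + 19794) = 34108*12818 = 437196344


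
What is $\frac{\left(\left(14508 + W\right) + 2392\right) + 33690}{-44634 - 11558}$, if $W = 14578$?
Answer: $- \frac{4073}{3512} \approx -1.1597$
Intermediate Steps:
$\frac{\left(\left(14508 + W\right) + 2392\right) + 33690}{-44634 - 11558} = \frac{\left(\left(14508 + 14578\right) + 2392\right) + 33690}{-44634 - 11558} = \frac{\left(29086 + 2392\right) + 33690}{-56192} = \left(31478 + 33690\right) \left(- \frac{1}{56192}\right) = 65168 \left(- \frac{1}{56192}\right) = - \frac{4073}{3512}$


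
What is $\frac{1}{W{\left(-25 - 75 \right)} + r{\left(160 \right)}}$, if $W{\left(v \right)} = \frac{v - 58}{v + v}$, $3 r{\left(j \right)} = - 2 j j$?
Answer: $- \frac{300}{5119763} \approx -5.8596 \cdot 10^{-5}$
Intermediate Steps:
$r{\left(j \right)} = - \frac{2 j^{2}}{3}$ ($r{\left(j \right)} = \frac{- 2 j j}{3} = \frac{\left(-2\right) j^{2}}{3} = - \frac{2 j^{2}}{3}$)
$W{\left(v \right)} = \frac{-58 + v}{2 v}$
$\frac{1}{W{\left(-25 - 75 \right)} + r{\left(160 \right)}} = \frac{1}{\frac{-58 - 100}{2 \left(-25 - 75\right)} - \frac{2 \cdot 160^{2}}{3}} = \frac{1}{\frac{-58 - 100}{2 \left(-100\right)} - \frac{51200}{3}} = \frac{1}{\frac{1}{2} \left(- \frac{1}{100}\right) \left(-158\right) - \frac{51200}{3}} = \frac{1}{\frac{79}{100} - \frac{51200}{3}} = \frac{1}{- \frac{5119763}{300}} = - \frac{300}{5119763}$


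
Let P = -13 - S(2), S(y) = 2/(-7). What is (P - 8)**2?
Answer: 21025/49 ≈ 429.08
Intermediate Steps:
S(y) = -2/7 (S(y) = 2*(-1/7) = -2/7)
P = -89/7 (P = -13 - 1*(-2/7) = -13 + 2/7 = -89/7 ≈ -12.714)
(P - 8)**2 = (-89/7 - 8)**2 = (-145/7)**2 = 21025/49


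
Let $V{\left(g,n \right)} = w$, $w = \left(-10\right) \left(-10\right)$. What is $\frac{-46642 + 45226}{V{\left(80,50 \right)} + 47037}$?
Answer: $- \frac{1416}{47137} \approx -0.03004$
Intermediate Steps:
$w = 100$
$V{\left(g,n \right)} = 100$
$\frac{-46642 + 45226}{V{\left(80,50 \right)} + 47037} = \frac{-46642 + 45226}{100 + 47037} = - \frac{1416}{47137}$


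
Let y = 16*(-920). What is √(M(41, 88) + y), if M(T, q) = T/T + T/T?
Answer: I*√14718 ≈ 121.32*I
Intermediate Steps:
M(T, q) = 2 (M(T, q) = 1 + 1 = 2)
y = -14720
√(M(41, 88) + y) = √(2 - 14720) = √(-14718) = I*√14718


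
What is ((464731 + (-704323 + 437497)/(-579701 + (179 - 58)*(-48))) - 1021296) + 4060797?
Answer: 2051759640914/585509 ≈ 3.5042e+6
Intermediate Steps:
((464731 + (-704323 + 437497)/(-579701 + (179 - 58)*(-48))) - 1021296) + 4060797 = ((464731 - 266826/(-579701 + 121*(-48))) - 1021296) + 4060797 = ((464731 - 266826/(-579701 - 5808)) - 1021296) + 4060797 = ((464731 - 266826/(-585509)) - 1021296) + 4060797 = ((464731 - 266826*(-1/585509)) - 1021296) + 4060797 = ((464731 + 266826/585509) - 1021296) + 4060797 = (272104449905/585509 - 1021296) + 4060797 = -325873549759/585509 + 4060797 = 2051759640914/585509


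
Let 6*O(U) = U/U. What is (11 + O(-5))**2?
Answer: 4489/36 ≈ 124.69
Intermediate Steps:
O(U) = 1/6 (O(U) = (U/U)/6 = (1/6)*1 = 1/6)
(11 + O(-5))**2 = (11 + 1/6)**2 = (67/6)**2 = 4489/36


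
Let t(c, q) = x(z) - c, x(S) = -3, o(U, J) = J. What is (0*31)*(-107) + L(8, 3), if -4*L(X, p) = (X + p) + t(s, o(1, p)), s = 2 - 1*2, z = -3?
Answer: -2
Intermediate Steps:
s = 0 (s = 2 - 2 = 0)
t(c, q) = -3 - c
L(X, p) = ¾ - X/4 - p/4 (L(X, p) = -((X + p) + (-3 - 1*0))/4 = -((X + p) + (-3 + 0))/4 = -((X + p) - 3)/4 = -(-3 + X + p)/4 = ¾ - X/4 - p/4)
(0*31)*(-107) + L(8, 3) = (0*31)*(-107) + (¾ - ¼*8 - ¼*3) = 0*(-107) + (¾ - 2 - ¾) = 0 - 2 = -2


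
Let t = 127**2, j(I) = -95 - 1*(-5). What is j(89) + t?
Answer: 16039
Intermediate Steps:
j(I) = -90 (j(I) = -95 + 5 = -90)
t = 16129
j(89) + t = -90 + 16129 = 16039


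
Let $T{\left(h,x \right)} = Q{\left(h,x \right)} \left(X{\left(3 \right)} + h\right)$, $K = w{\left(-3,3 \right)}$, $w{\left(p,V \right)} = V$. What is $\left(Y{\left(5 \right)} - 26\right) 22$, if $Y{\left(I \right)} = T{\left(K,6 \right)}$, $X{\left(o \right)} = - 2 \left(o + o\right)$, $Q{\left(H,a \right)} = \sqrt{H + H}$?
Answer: $-572 - 198 \sqrt{6} \approx -1057.0$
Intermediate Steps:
$Q{\left(H,a \right)} = \sqrt{2} \sqrt{H}$ ($Q{\left(H,a \right)} = \sqrt{2 H} = \sqrt{2} \sqrt{H}$)
$K = 3$
$X{\left(o \right)} = - 4 o$ ($X{\left(o \right)} = - 2 \cdot 2 o = - 4 o$)
$T{\left(h,x \right)} = \sqrt{2} \sqrt{h} \left(-12 + h\right)$ ($T{\left(h,x \right)} = \sqrt{2} \sqrt{h} \left(\left(-4\right) 3 + h\right) = \sqrt{2} \sqrt{h} \left(-12 + h\right)$)
$Y{\left(I \right)} = - 9 \sqrt{6}$ ($Y{\left(I \right)} = \sqrt{2} \sqrt{3} \left(-12 + 3\right) = \sqrt{2} \sqrt{3} \left(-9\right) = - 9 \sqrt{6}$)
$\left(Y{\left(5 \right)} - 26\right) 22 = \left(- 9 \sqrt{6} - 26\right) 22 = \left(-26 - 9 \sqrt{6}\right) 22 = -572 - 198 \sqrt{6}$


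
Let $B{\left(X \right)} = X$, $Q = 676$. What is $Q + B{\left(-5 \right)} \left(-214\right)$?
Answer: $1746$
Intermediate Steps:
$Q + B{\left(-5 \right)} \left(-214\right) = 676 - -1070 = 676 + 1070 = 1746$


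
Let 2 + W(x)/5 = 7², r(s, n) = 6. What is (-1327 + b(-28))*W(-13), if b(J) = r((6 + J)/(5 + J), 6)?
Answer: -310435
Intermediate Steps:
W(x) = 235 (W(x) = -10 + 5*7² = -10 + 5*49 = -10 + 245 = 235)
b(J) = 6
(-1327 + b(-28))*W(-13) = (-1327 + 6)*235 = -1321*235 = -310435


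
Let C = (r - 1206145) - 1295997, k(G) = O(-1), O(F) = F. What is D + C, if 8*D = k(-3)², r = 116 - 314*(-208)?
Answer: -19493711/8 ≈ -2.4367e+6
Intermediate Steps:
k(G) = -1
r = 65428 (r = 116 + 65312 = 65428)
D = ⅛ (D = (⅛)*(-1)² = (⅛)*1 = ⅛ ≈ 0.12500)
C = -2436714 (C = (65428 - 1206145) - 1295997 = -1140717 - 1295997 = -2436714)
D + C = ⅛ - 2436714 = -19493711/8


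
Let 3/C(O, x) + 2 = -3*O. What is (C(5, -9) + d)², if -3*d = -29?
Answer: 234256/2601 ≈ 90.064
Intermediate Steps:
d = 29/3 (d = -⅓*(-29) = 29/3 ≈ 9.6667)
C(O, x) = 3/(-2 - 3*O)
(C(5, -9) + d)² = (-3/(2 + 3*5) + 29/3)² = (-3/(2 + 15) + 29/3)² = (-3/17 + 29/3)² = (484/51)² = 234256/2601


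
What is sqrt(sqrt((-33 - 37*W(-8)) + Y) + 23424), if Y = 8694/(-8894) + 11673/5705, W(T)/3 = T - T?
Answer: sqrt(15076711198084502400 + 25370135*I*sqrt(20552454414904965))/25370135 ≈ 153.05 + 0.018461*I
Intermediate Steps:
W(T) = 0 (W(T) = 3*(T - T) = 3*0 = 0)
Y = 27110196/25370135 (Y = 8694*(-1/8894) + 11673*(1/5705) = -4347/4447 + 11673/5705 = 27110196/25370135 ≈ 1.0686)
sqrt(sqrt((-33 - 37*W(-8)) + Y) + 23424) = sqrt(sqrt((-33 - 37*0) + 27110196/25370135) + 23424) = sqrt(sqrt((-33 + 0) + 27110196/25370135) + 23424) = sqrt(sqrt(-33 + 27110196/25370135) + 23424) = sqrt(sqrt(-810104259/25370135) + 23424) = sqrt(I*sqrt(20552454414904965)/25370135 + 23424) = sqrt(23424 + I*sqrt(20552454414904965)/25370135)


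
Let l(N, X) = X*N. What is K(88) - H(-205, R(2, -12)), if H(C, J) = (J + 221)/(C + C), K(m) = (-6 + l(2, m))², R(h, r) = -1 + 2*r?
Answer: 5924598/205 ≈ 28900.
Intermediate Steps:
l(N, X) = N*X
K(m) = (-6 + 2*m)²
H(C, J) = (221 + J)/(2*C) (H(C, J) = (221 + J)/((2*C)) = (221 + J)*(1/(2*C)) = (221 + J)/(2*C))
K(88) - H(-205, R(2, -12)) = 4*(-3 + 88)² - (221 + (-1 + 2*(-12)))/(2*(-205)) = 4*85² - (-1)*(221 + (-1 - 24))/(2*205) = 4*7225 - (-1)*(221 - 25)/(2*205) = 28900 - (-1)*196/(2*205) = 28900 - 1*(-98/205) = 28900 + 98/205 = 5924598/205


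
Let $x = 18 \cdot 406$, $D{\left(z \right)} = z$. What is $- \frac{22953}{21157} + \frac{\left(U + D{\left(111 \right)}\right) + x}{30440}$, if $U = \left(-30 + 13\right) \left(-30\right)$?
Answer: $- \frac{530935467}{644019080} \approx -0.82441$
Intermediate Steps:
$U = 510$ ($U = \left(-17\right) \left(-30\right) = 510$)
$x = 7308$
$- \frac{22953}{21157} + \frac{\left(U + D{\left(111 \right)}\right) + x}{30440} = - \frac{22953}{21157} + \frac{\left(510 + 111\right) + 7308}{30440} = \left(-22953\right) \frac{1}{21157} + \left(621 + 7308\right) \frac{1}{30440} = - \frac{22953}{21157} + 7929 \cdot \frac{1}{30440} = - \frac{22953}{21157} + \frac{7929}{30440} = - \frac{530935467}{644019080}$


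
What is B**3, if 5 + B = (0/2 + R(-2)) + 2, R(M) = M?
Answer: -125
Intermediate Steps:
B = -5 (B = -5 + ((0/2 - 2) + 2) = -5 + ((0*(1/2) - 2) + 2) = -5 + ((0 - 2) + 2) = -5 + (-2 + 2) = -5 + 0 = -5)
B**3 = (-5)**3 = -125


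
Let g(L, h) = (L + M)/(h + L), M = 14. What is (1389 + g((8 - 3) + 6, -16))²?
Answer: 1915456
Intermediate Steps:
g(L, h) = (14 + L)/(L + h) (g(L, h) = (L + 14)/(h + L) = (14 + L)/(L + h))
(1389 + g((8 - 3) + 6, -16))² = (1389 + (14 + ((8 - 3) + 6))/(((8 - 3) + 6) - 16))² = (1389 + (14 + (5 + 6))/((5 + 6) - 16))² = (1389 + (14 + 11)/(11 - 16))² = (1389 + 25/(-5))² = (1389 - ⅕*25)² = (1389 - 5)² = 1384² = 1915456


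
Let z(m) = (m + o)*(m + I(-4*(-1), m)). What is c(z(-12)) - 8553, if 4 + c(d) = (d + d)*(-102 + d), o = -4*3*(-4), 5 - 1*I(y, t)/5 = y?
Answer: 169859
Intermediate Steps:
I(y, t) = 25 - 5*y
o = 48 (o = -12*(-4) = 48)
z(m) = (5 + m)*(48 + m) (z(m) = (m + 48)*(m + (25 - (-20)*(-1))) = (48 + m)*(m + (25 - 5*4)) = (48 + m)*(m + (25 - 20)) = (48 + m)*(m + 5) = (48 + m)*(5 + m) = (5 + m)*(48 + m))
c(d) = -4 + 2*d*(-102 + d) (c(d) = -4 + (d + d)*(-102 + d) = -4 + (2*d)*(-102 + d) = -4 + 2*d*(-102 + d))
c(z(-12)) - 8553 = (-4 - 204*(240 + (-12)² + 53*(-12)) + 2*(240 + (-12)² + 53*(-12))²) - 8553 = (-4 - 204*(240 + 144 - 636) + 2*(240 + 144 - 636)²) - 8553 = (-4 - 204*(-252) + 2*(-252)²) - 8553 = (-4 + 51408 + 2*63504) - 8553 = (-4 + 51408 + 127008) - 8553 = 178412 - 8553 = 169859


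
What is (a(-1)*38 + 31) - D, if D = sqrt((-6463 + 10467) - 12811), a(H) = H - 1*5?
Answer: -197 - I*sqrt(8807) ≈ -197.0 - 93.846*I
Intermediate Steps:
a(H) = -5 + H (a(H) = H - 5 = -5 + H)
D = I*sqrt(8807) (D = sqrt(4004 - 12811) = sqrt(-8807) = I*sqrt(8807) ≈ 93.846*I)
(a(-1)*38 + 31) - D = ((-5 - 1)*38 + 31) - I*sqrt(8807) = (-6*38 + 31) - I*sqrt(8807) = (-228 + 31) - I*sqrt(8807) = -197 - I*sqrt(8807)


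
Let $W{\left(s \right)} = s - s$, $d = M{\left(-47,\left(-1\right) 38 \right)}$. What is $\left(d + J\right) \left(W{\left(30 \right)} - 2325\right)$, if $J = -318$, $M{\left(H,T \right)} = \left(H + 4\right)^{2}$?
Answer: $-3559575$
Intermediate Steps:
$M{\left(H,T \right)} = \left(4 + H\right)^{2}$
$d = 1849$ ($d = \left(4 - 47\right)^{2} = \left(-43\right)^{2} = 1849$)
$W{\left(s \right)} = 0$
$\left(d + J\right) \left(W{\left(30 \right)} - 2325\right) = \left(1849 - 318\right) \left(0 - 2325\right) = 1531 \left(-2325\right) = -3559575$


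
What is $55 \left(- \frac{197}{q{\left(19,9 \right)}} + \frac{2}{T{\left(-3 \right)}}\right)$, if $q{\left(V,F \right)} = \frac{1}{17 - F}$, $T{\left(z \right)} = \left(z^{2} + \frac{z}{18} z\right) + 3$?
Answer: $- \frac{433356}{5} \approx -86671.0$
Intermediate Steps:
$T{\left(z \right)} = 3 + \frac{19 z^{2}}{18}$ ($T{\left(z \right)} = \left(z^{2} + z \frac{1}{18} z\right) + 3 = \left(z^{2} + \frac{z}{18} z\right) + 3 = \left(z^{2} + \frac{z^{2}}{18}\right) + 3 = \frac{19 z^{2}}{18} + 3 = 3 + \frac{19 z^{2}}{18}$)
$55 \left(- \frac{197}{q{\left(19,9 \right)}} + \frac{2}{T{\left(-3 \right)}}\right) = 55 \left(- \frac{197}{\left(-1\right) \frac{1}{-17 + 9}} + \frac{2}{3 + \frac{19 \left(-3\right)^{2}}{18}}\right) = 55 \left(- \frac{197}{\left(-1\right) \frac{1}{-8}} + \frac{2}{3 + \frac{19}{18} \cdot 9}\right) = 55 \left(- \frac{197}{\left(-1\right) \left(- \frac{1}{8}\right)} + \frac{2}{3 + \frac{19}{2}}\right) = 55 \left(- 197 \frac{1}{\frac{1}{8}} + \frac{2}{\frac{25}{2}}\right) = 55 \left(\left(-197\right) 8 + 2 \cdot \frac{2}{25}\right) = 55 \left(-1576 + \frac{4}{25}\right) = 55 \left(- \frac{39396}{25}\right) = - \frac{433356}{5}$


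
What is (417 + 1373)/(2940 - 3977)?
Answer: -1790/1037 ≈ -1.7261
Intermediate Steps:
(417 + 1373)/(2940 - 3977) = 1790/(-1037) = 1790*(-1/1037) = -1790/1037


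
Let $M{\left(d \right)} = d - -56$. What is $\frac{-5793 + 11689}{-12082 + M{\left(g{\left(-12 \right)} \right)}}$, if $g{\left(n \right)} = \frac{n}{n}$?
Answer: $- \frac{5896}{12025} \approx -0.49031$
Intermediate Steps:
$g{\left(n \right)} = 1$
$M{\left(d \right)} = 56 + d$ ($M{\left(d \right)} = d + 56 = 56 + d$)
$\frac{-5793 + 11689}{-12082 + M{\left(g{\left(-12 \right)} \right)}} = \frac{-5793 + 11689}{-12082 + \left(56 + 1\right)} = \frac{5896}{-12082 + 57} = \frac{5896}{-12025} = 5896 \left(- \frac{1}{12025}\right) = - \frac{5896}{12025}$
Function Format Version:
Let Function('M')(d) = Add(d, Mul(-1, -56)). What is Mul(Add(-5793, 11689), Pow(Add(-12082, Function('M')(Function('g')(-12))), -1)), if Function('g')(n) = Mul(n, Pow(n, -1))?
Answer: Rational(-5896, 12025) ≈ -0.49031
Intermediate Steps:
Function('g')(n) = 1
Function('M')(d) = Add(56, d) (Function('M')(d) = Add(d, 56) = Add(56, d))
Mul(Add(-5793, 11689), Pow(Add(-12082, Function('M')(Function('g')(-12))), -1)) = Mul(Add(-5793, 11689), Pow(Add(-12082, Add(56, 1)), -1)) = Mul(5896, Pow(Add(-12082, 57), -1)) = Mul(5896, Pow(-12025, -1)) = Mul(5896, Rational(-1, 12025)) = Rational(-5896, 12025)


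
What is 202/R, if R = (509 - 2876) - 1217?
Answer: -101/1792 ≈ -0.056362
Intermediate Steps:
R = -3584 (R = -2367 - 1217 = -3584)
202/R = 202/(-3584) = 202*(-1/3584) = -101/1792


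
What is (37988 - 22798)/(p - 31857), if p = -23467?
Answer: -7595/27662 ≈ -0.27456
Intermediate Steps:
(37988 - 22798)/(p - 31857) = (37988 - 22798)/(-23467 - 31857) = 15190/(-55324) = 15190*(-1/55324) = -7595/27662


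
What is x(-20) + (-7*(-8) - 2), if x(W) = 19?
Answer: 73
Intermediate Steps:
x(-20) + (-7*(-8) - 2) = 19 + (-7*(-8) - 2) = 19 + (56 - 2) = 19 + 54 = 73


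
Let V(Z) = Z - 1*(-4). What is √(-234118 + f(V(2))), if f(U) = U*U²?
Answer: I*√233902 ≈ 483.63*I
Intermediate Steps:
V(Z) = 4 + Z (V(Z) = Z + 4 = 4 + Z)
f(U) = U³
√(-234118 + f(V(2))) = √(-234118 + (4 + 2)³) = √(-234118 + 6³) = √(-234118 + 216) = √(-233902) = I*√233902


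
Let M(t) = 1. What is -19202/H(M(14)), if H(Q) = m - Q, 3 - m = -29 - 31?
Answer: -9601/31 ≈ -309.71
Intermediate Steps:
m = 63 (m = 3 - (-29 - 31) = 3 - 1*(-60) = 3 + 60 = 63)
H(Q) = 63 - Q
-19202/H(M(14)) = -19202/(63 - 1*1) = -19202/(63 - 1) = -19202/62 = -19202*1/62 = -9601/31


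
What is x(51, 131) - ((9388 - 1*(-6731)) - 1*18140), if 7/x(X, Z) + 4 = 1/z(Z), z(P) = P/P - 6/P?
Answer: 744874/369 ≈ 2018.6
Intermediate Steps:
z(P) = 1 - 6/P
x(X, Z) = 7/(-4 + Z/(-6 + Z)) (x(X, Z) = 7/(-4 + 1/((-6 + Z)/Z)) = 7/(-4 + Z/(-6 + Z)))
x(51, 131) - ((9388 - 1*(-6731)) - 1*18140) = 7*(-6 + 131)/(3*(8 - 1*131)) - ((9388 - 1*(-6731)) - 1*18140) = (7/3)*125/(8 - 131) - ((9388 + 6731) - 18140) = (7/3)*125/(-123) - (16119 - 18140) = (7/3)*(-1/123)*125 - 1*(-2021) = -875/369 + 2021 = 744874/369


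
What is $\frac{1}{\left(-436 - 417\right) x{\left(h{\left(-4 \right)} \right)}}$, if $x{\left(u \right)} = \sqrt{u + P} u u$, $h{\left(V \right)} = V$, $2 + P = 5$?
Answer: $\frac{i}{13648} \approx 7.3271 \cdot 10^{-5} i$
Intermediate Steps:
$P = 3$ ($P = -2 + 5 = 3$)
$x{\left(u \right)} = u^{2} \sqrt{3 + u}$ ($x{\left(u \right)} = \sqrt{u + 3} u u = \sqrt{3 + u} u u = u \sqrt{3 + u} u = u^{2} \sqrt{3 + u}$)
$\frac{1}{\left(-436 - 417\right) x{\left(h{\left(-4 \right)} \right)}} = \frac{1}{\left(-436 - 417\right) \left(-4\right)^{2} \sqrt{3 - 4}} = \frac{1}{\left(-853\right) 16 \sqrt{-1}} = - \frac{1}{853 \cdot 16 i} = - \frac{\left(- \frac{1}{16}\right) i}{853} = \frac{i}{13648}$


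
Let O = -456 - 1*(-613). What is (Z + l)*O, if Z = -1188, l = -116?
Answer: -204728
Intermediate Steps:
O = 157 (O = -456 + 613 = 157)
(Z + l)*O = (-1188 - 116)*157 = -1304*157 = -204728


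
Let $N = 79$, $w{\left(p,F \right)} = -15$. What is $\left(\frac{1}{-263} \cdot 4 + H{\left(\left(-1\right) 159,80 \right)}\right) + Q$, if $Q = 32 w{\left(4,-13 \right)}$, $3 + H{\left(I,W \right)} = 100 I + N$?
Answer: $- \frac{4287956}{263} \approx -16304.0$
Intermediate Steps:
$H{\left(I,W \right)} = 76 + 100 I$ ($H{\left(I,W \right)} = -3 + \left(100 I + 79\right) = -3 + \left(79 + 100 I\right) = 76 + 100 I$)
$Q = -480$ ($Q = 32 \left(-15\right) = -480$)
$\left(\frac{1}{-263} \cdot 4 + H{\left(\left(-1\right) 159,80 \right)}\right) + Q = \left(\frac{1}{-263} \cdot 4 + \left(76 + 100 \left(\left(-1\right) 159\right)\right)\right) - 480 = \left(\left(- \frac{1}{263}\right) 4 + \left(76 + 100 \left(-159\right)\right)\right) - 480 = \left(- \frac{4}{263} + \left(76 - 15900\right)\right) - 480 = \left(- \frac{4}{263} - 15824\right) - 480 = - \frac{4161716}{263} - 480 = - \frac{4287956}{263}$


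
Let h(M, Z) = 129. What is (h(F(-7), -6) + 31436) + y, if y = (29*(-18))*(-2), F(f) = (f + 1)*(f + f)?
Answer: 32609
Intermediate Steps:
F(f) = 2*f*(1 + f) (F(f) = (1 + f)*(2*f) = 2*f*(1 + f))
y = 1044 (y = -522*(-2) = 1044)
(h(F(-7), -6) + 31436) + y = (129 + 31436) + 1044 = 31565 + 1044 = 32609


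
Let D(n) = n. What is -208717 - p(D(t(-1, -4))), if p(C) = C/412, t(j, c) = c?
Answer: -21497850/103 ≈ -2.0872e+5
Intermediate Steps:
p(C) = C/412 (p(C) = C*(1/412) = C/412)
-208717 - p(D(t(-1, -4))) = -208717 - (-4)/412 = -208717 - 1*(-1/103) = -208717 + 1/103 = -21497850/103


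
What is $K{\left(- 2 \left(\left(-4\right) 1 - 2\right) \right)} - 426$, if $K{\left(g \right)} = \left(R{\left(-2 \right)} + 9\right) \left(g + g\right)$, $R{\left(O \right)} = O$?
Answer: $-258$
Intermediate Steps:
$K{\left(g \right)} = 14 g$ ($K{\left(g \right)} = \left(-2 + 9\right) \left(g + g\right) = 7 \cdot 2 g = 14 g$)
$K{\left(- 2 \left(\left(-4\right) 1 - 2\right) \right)} - 426 = 14 \left(- 2 \left(\left(-4\right) 1 - 2\right)\right) - 426 = 14 \left(- 2 \left(-4 - 2\right)\right) - 426 = 14 \left(\left(-2\right) \left(-6\right)\right) - 426 = 14 \cdot 12 - 426 = 168 - 426 = -258$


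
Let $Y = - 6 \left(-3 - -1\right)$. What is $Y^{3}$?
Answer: $1728$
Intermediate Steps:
$Y = 12$ ($Y = - 6 \left(-3 + 1\right) = \left(-6\right) \left(-2\right) = 12$)
$Y^{3} = 12^{3} = 1728$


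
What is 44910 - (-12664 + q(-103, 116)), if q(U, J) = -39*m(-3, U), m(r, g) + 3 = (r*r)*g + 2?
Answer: 21382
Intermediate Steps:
m(r, g) = -1 + g*r² (m(r, g) = -3 + ((r*r)*g + 2) = -3 + (r²*g + 2) = -3 + (g*r² + 2) = -3 + (2 + g*r²) = -1 + g*r²)
q(U, J) = 39 - 351*U (q(U, J) = -39*(-1 + U*(-3)²) = -39*(-1 + U*9) = -39*(-1 + 9*U) = 39 - 351*U)
44910 - (-12664 + q(-103, 116)) = 44910 - (-12664 + (39 - 351*(-103))) = 44910 - (-12664 + (39 + 36153)) = 44910 - (-12664 + 36192) = 44910 - 1*23528 = 44910 - 23528 = 21382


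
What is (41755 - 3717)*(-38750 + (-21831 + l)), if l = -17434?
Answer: -2967534570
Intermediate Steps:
(41755 - 3717)*(-38750 + (-21831 + l)) = (41755 - 3717)*(-38750 + (-21831 - 17434)) = 38038*(-38750 - 39265) = 38038*(-78015) = -2967534570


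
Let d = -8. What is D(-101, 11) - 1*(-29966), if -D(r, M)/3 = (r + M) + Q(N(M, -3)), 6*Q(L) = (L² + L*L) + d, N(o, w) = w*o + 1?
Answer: 29216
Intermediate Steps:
N(o, w) = 1 + o*w (N(o, w) = o*w + 1 = 1 + o*w)
Q(L) = -4/3 + L²/3 (Q(L) = ((L² + L*L) - 8)/6 = ((L² + L²) - 8)/6 = (2*L² - 8)/6 = (-8 + 2*L²)/6 = -4/3 + L²/3)
D(r, M) = 4 - (1 - 3*M)² - 3*M - 3*r (D(r, M) = -3*((r + M) + (-4/3 + (1 + M*(-3))²/3)) = -3*((M + r) + (-4/3 + (1 - 3*M)²/3)) = -3*(-4/3 + M + r + (1 - 3*M)²/3) = 4 - (1 - 3*M)² - 3*M - 3*r)
D(-101, 11) - 1*(-29966) = (3 - 9*11² - 3*(-101) + 3*11) - 1*(-29966) = (3 - 9*121 + 303 + 33) + 29966 = (3 - 1089 + 303 + 33) + 29966 = -750 + 29966 = 29216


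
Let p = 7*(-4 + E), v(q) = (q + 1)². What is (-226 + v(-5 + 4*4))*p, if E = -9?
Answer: 7462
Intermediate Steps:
v(q) = (1 + q)²
p = -91 (p = 7*(-4 - 9) = 7*(-13) = -91)
(-226 + v(-5 + 4*4))*p = (-226 + (1 + (-5 + 4*4))²)*(-91) = (-226 + (1 + (-5 + 16))²)*(-91) = (-226 + (1 + 11)²)*(-91) = (-226 + 12²)*(-91) = (-226 + 144)*(-91) = -82*(-91) = 7462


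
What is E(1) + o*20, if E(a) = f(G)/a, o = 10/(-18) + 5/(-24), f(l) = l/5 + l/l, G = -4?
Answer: -1357/90 ≈ -15.078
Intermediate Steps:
f(l) = 1 + l/5 (f(l) = l*(1/5) + 1 = l/5 + 1 = 1 + l/5)
o = -55/72 (o = 10*(-1/18) + 5*(-1/24) = -5/9 - 5/24 = -55/72 ≈ -0.76389)
E(a) = 1/(5*a) (E(a) = (1 + (1/5)*(-4))/a = (1 - 4/5)/a = 1/(5*a))
E(1) + o*20 = (1/5)/1 - 55/72*20 = (1/5)*1 - 275/18 = 1/5 - 275/18 = -1357/90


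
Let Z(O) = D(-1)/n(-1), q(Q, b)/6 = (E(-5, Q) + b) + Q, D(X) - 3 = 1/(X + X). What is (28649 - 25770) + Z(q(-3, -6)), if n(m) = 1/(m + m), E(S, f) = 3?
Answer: 2874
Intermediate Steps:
D(X) = 3 + 1/(2*X) (D(X) = 3 + 1/(X + X) = 3 + 1/(2*X))
n(m) = 1/(2*m)
q(Q, b) = 18 + 6*Q + 6*b (q(Q, b) = 6*((3 + b) + Q) = 6*(3 + Q + b) = 18 + 6*Q + 6*b)
Z(O) = -5 (Z(O) = (3 + (1/2)/(-1))/(((1/2)/(-1))) = (3 + (1/2)*(-1))/(((1/2)*(-1))) = (3 - 1/2)/(-1/2) = (5/2)*(-2) = -5)
(28649 - 25770) + Z(q(-3, -6)) = (28649 - 25770) - 5 = 2879 - 5 = 2874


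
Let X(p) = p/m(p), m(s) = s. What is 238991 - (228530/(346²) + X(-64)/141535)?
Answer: 2024716064595097/8472002030 ≈ 2.3899e+5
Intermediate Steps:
X(p) = 1 (X(p) = p/p = 1)
238991 - (228530/(346²) + X(-64)/141535) = 238991 - (228530/(346²) + 1/141535) = 238991 - (228530/119716 + 1*(1/141535)) = 238991 - (228530*(1/119716) + 1/141535) = 238991 - (114265/59858 + 1/141535) = 238991 - 1*16172556633/8472002030 = 238991 - 16172556633/8472002030 = 2024716064595097/8472002030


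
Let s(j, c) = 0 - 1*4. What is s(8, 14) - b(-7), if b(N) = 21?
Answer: -25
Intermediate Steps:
s(j, c) = -4 (s(j, c) = 0 - 4 = -4)
s(8, 14) - b(-7) = -4 - 1*21 = -4 - 21 = -25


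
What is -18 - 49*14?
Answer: -704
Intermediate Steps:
-18 - 49*14 = -18 - 686 = -704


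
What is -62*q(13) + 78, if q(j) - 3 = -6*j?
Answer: 4728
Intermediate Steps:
q(j) = 3 - 6*j
-62*q(13) + 78 = -62*(3 - 6*13) + 78 = -62*(3 - 78) + 78 = -62*(-75) + 78 = 4650 + 78 = 4728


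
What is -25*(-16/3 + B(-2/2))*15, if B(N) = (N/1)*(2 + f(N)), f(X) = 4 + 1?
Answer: 4625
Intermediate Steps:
f(X) = 5
B(N) = 7*N (B(N) = (N/1)*(2 + 5) = (N*1)*7 = N*7 = 7*N)
-25*(-16/3 + B(-2/2))*15 = -25*(-16/3 + 7*(-2/2))*15 = -25*(-16*⅓ + 7*(-2*½))*15 = -25*(-16/3 + 7*(-1))*15 = -25*(-16/3 - 7)*15 = -(-925)*15/3 = -25*(-185) = 4625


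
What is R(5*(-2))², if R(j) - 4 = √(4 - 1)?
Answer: (4 + √3)² ≈ 32.856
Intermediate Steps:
R(j) = 4 + √3 (R(j) = 4 + √(4 - 1) = 4 + √3)
R(5*(-2))² = (4 + √3)²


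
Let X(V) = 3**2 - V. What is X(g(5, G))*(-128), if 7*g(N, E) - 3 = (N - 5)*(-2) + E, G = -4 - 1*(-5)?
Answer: -7552/7 ≈ -1078.9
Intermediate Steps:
G = 1 (G = -4 + 5 = 1)
g(N, E) = 13/7 - 2*N/7 + E/7 (g(N, E) = 3/7 + ((N - 5)*(-2) + E)/7 = 3/7 + ((-5 + N)*(-2) + E)/7 = 3/7 + ((10 - 2*N) + E)/7 = 3/7 + (10 + E - 2*N)/7 = 3/7 + (10/7 - 2*N/7 + E/7) = 13/7 - 2*N/7 + E/7)
X(V) = 9 - V
X(g(5, G))*(-128) = (9 - (13/7 - 2/7*5 + (1/7)*1))*(-128) = (9 - (13/7 - 10/7 + 1/7))*(-128) = (9 - 1*4/7)*(-128) = (9 - 4/7)*(-128) = (59/7)*(-128) = -7552/7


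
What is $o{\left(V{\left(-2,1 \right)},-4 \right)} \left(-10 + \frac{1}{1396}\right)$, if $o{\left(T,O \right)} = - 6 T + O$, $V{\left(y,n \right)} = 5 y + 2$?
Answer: $- \frac{153549}{349} \approx -439.97$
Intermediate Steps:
$V{\left(y,n \right)} = 2 + 5 y$
$o{\left(T,O \right)} = O - 6 T$
$o{\left(V{\left(-2,1 \right)},-4 \right)} \left(-10 + \frac{1}{1396}\right) = \left(-4 - 6 \left(2 + 5 \left(-2\right)\right)\right) \left(-10 + \frac{1}{1396}\right) = \left(-4 - 6 \left(2 - 10\right)\right) \left(-10 + \frac{1}{1396}\right) = \left(-4 - -48\right) \left(- \frac{13959}{1396}\right) = \left(-4 + 48\right) \left(- \frac{13959}{1396}\right) = 44 \left(- \frac{13959}{1396}\right) = - \frac{153549}{349}$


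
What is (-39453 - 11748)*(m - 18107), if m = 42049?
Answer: -1225854342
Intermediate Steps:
(-39453 - 11748)*(m - 18107) = (-39453 - 11748)*(42049 - 18107) = -51201*23942 = -1225854342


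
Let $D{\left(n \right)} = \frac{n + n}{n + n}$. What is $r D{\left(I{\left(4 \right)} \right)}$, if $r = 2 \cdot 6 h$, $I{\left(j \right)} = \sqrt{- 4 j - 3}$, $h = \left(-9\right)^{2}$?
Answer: $972$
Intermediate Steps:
$h = 81$
$I{\left(j \right)} = \sqrt{-3 - 4 j}$
$D{\left(n \right)} = 1$ ($D{\left(n \right)} = \frac{2 n}{2 n} = 2 n \frac{1}{2 n} = 1$)
$r = 972$ ($r = 2 \cdot 6 \cdot 81 = 12 \cdot 81 = 972$)
$r D{\left(I{\left(4 \right)} \right)} = 972 \cdot 1 = 972$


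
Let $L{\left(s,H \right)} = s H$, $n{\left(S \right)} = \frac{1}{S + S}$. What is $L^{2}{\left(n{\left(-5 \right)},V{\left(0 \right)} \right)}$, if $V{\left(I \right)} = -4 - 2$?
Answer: $\frac{9}{25} \approx 0.36$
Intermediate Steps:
$n{\left(S \right)} = \frac{1}{2 S}$
$V{\left(I \right)} = -6$
$L{\left(s,H \right)} = H s$
$L^{2}{\left(n{\left(-5 \right)},V{\left(0 \right)} \right)} = \left(- 6 \frac{1}{2 \left(-5\right)}\right)^{2} = \left(- 6 \cdot \frac{1}{2} \left(- \frac{1}{5}\right)\right)^{2} = \left(\left(-6\right) \left(- \frac{1}{10}\right)\right)^{2} = \left(\frac{3}{5}\right)^{2} = \frac{9}{25}$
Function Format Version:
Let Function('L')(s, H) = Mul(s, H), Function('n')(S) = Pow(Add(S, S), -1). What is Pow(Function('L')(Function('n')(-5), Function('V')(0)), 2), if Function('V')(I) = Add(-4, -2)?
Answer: Rational(9, 25) ≈ 0.36000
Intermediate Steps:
Function('n')(S) = Mul(Rational(1, 2), Pow(S, -1)) (Function('n')(S) = Pow(Mul(2, S), -1) = Mul(Rational(1, 2), Pow(S, -1)))
Function('V')(I) = -6
Function('L')(s, H) = Mul(H, s)
Pow(Function('L')(Function('n')(-5), Function('V')(0)), 2) = Pow(Mul(-6, Mul(Rational(1, 2), Pow(-5, -1))), 2) = Pow(Mul(-6, Mul(Rational(1, 2), Rational(-1, 5))), 2) = Pow(Mul(-6, Rational(-1, 10)), 2) = Pow(Rational(3, 5), 2) = Rational(9, 25)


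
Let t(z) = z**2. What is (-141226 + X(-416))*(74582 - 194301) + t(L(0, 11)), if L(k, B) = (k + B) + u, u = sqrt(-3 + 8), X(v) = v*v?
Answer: -3810655644 + 22*sqrt(5) ≈ -3.8107e+9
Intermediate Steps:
X(v) = v**2
u = sqrt(5) ≈ 2.2361
L(k, B) = B + k + sqrt(5) (L(k, B) = (k + B) + sqrt(5) = (B + k) + sqrt(5) = B + k + sqrt(5))
(-141226 + X(-416))*(74582 - 194301) + t(L(0, 11)) = (-141226 + (-416)**2)*(74582 - 194301) + (11 + 0 + sqrt(5))**2 = (-141226 + 173056)*(-119719) + (11 + sqrt(5))**2 = 31830*(-119719) + (11 + sqrt(5))**2 = -3810655770 + (11 + sqrt(5))**2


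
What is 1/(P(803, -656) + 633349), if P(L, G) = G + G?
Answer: 1/632037 ≈ 1.5822e-6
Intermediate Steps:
P(L, G) = 2*G
1/(P(803, -656) + 633349) = 1/(2*(-656) + 633349) = 1/(-1312 + 633349) = 1/632037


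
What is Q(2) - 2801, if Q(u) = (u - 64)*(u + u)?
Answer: -3049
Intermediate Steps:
Q(u) = 2*u*(-64 + u) (Q(u) = (-64 + u)*(2*u) = 2*u*(-64 + u))
Q(2) - 2801 = 2*2*(-64 + 2) - 2801 = 2*2*(-62) - 2801 = -248 - 2801 = -3049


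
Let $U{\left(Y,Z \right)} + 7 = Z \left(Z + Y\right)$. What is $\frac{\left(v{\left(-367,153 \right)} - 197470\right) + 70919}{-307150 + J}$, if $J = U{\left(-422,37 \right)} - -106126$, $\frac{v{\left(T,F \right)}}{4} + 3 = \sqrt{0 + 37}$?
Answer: $\frac{126563}{215276} - \frac{\sqrt{37}}{53819} \approx 0.5878$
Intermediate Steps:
$v{\left(T,F \right)} = -12 + 4 \sqrt{37}$ ($v{\left(T,F \right)} = -12 + 4 \sqrt{0 + 37} = -12 + 4 \sqrt{37}$)
$U{\left(Y,Z \right)} = -7 + Z \left(Y + Z\right)$ ($U{\left(Y,Z \right)} = -7 + Z \left(Z + Y\right) = -7 + Z \left(Y + Z\right)$)
$J = 91874$ ($J = \left(-7 + 37^{2} - 15614\right) - -106126 = \left(-7 + 1369 - 15614\right) + 106126 = -14252 + 106126 = 91874$)
$\frac{\left(v{\left(-367,153 \right)} - 197470\right) + 70919}{-307150 + J} = \frac{\left(\left(-12 + 4 \sqrt{37}\right) - 197470\right) + 70919}{-307150 + 91874} = \frac{\left(-197482 + 4 \sqrt{37}\right) + 70919}{-215276} = \left(-126563 + 4 \sqrt{37}\right) \left(- \frac{1}{215276}\right) = \frac{126563}{215276} - \frac{\sqrt{37}}{53819}$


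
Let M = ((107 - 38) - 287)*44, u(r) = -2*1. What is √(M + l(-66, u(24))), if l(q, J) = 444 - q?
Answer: I*√9082 ≈ 95.3*I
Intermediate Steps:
u(r) = -2
M = -9592 (M = (69 - 287)*44 = -218*44 = -9592)
√(M + l(-66, u(24))) = √(-9592 + (444 - 1*(-66))) = √(-9592 + (444 + 66)) = √(-9592 + 510) = √(-9082) = I*√9082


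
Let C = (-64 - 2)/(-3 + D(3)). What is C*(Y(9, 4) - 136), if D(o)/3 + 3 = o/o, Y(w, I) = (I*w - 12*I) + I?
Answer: -1056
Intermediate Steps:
Y(w, I) = -11*I + I*w (Y(w, I) = (-12*I + I*w) + I = -11*I + I*w)
D(o) = -6 (D(o) = -9 + 3*(o/o) = -9 + 3*1 = -9 + 3 = -6)
C = 22/3 (C = (-64 - 2)/(-3 - 6) = -66/(-9) = -66*(-⅑) = 22/3 ≈ 7.3333)
C*(Y(9, 4) - 136) = 22*(4*(-11 + 9) - 136)/3 = 22*(4*(-2) - 136)/3 = 22*(-8 - 136)/3 = (22/3)*(-144) = -1056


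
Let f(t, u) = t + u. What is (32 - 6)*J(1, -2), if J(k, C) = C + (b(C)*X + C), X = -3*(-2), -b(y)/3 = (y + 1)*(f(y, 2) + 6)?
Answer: 2704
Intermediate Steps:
b(y) = -3*(1 + y)*(8 + y) (b(y) = -3*(y + 1)*((y + 2) + 6) = -3*(1 + y)*((2 + y) + 6) = -3*(1 + y)*(8 + y))
X = 6
J(k, C) = -144 - 160*C - 18*C² (J(k, C) = C + ((-24 - 27*C - 3*C²)*6 + C) = C + ((-144 - 162*C - 18*C²) + C) = C + (-144 - 161*C - 18*C²) = -144 - 160*C - 18*C²)
(32 - 6)*J(1, -2) = (32 - 6)*(-144 - 160*(-2) - 18*(-2)²) = 26*(-144 + 320 - 18*4) = 26*(-144 + 320 - 72) = 26*104 = 2704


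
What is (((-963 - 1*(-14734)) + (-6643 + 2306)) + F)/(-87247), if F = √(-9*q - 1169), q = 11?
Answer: -9434/87247 - 2*I*√317/87247 ≈ -0.10813 - 0.00040814*I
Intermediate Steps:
F = 2*I*√317 (F = √(-9*11 - 1169) = √(-99 - 1169) = √(-1268) = 2*I*√317 ≈ 35.609*I)
(((-963 - 1*(-14734)) + (-6643 + 2306)) + F)/(-87247) = (((-963 - 1*(-14734)) + (-6643 + 2306)) + 2*I*√317)/(-87247) = (((-963 + 14734) - 4337) + 2*I*√317)*(-1/87247) = ((13771 - 4337) + 2*I*√317)*(-1/87247) = (9434 + 2*I*√317)*(-1/87247) = -9434/87247 - 2*I*√317/87247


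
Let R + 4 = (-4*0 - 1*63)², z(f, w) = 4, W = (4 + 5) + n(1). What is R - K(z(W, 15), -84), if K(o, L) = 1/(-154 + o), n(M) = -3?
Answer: 594751/150 ≈ 3965.0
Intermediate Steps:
W = 6 (W = (4 + 5) - 3 = 9 - 3 = 6)
R = 3965 (R = -4 + (-4*0 - 1*63)² = -4 + (0 - 63)² = -4 + (-63)² = -4 + 3969 = 3965)
R - K(z(W, 15), -84) = 3965 - 1/(-154 + 4) = 3965 - 1/(-150) = 3965 - 1*(-1/150) = 3965 + 1/150 = 594751/150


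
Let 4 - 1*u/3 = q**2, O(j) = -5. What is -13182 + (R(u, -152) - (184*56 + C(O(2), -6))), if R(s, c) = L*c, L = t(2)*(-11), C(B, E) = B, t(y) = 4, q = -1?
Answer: -16793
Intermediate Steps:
u = 9 (u = 12 - 3*(-1)**2 = 12 - 3*1 = 12 - 3 = 9)
L = -44 (L = 4*(-11) = -44)
R(s, c) = -44*c
-13182 + (R(u, -152) - (184*56 + C(O(2), -6))) = -13182 + (-44*(-152) - (184*56 - 5)) = -13182 + (6688 - (10304 - 5)) = -13182 + (6688 - 1*10299) = -13182 + (6688 - 10299) = -13182 - 3611 = -16793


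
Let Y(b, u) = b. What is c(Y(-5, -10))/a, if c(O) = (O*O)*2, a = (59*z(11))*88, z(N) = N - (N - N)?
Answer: 25/28556 ≈ 0.00087547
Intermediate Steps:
z(N) = N (z(N) = N - 1*0 = N + 0 = N)
a = 57112 (a = (59*11)*88 = 649*88 = 57112)
c(O) = 2*O² (c(O) = O²*2 = 2*O²)
c(Y(-5, -10))/a = (2*(-5)²)/57112 = (2*25)*(1/57112) = 50*(1/57112) = 25/28556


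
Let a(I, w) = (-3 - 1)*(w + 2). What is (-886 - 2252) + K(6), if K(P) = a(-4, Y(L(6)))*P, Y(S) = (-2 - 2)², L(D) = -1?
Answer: -3570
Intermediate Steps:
Y(S) = 16 (Y(S) = (-4)² = 16)
a(I, w) = -8 - 4*w (a(I, w) = -4*(2 + w) = -8 - 4*w)
K(P) = -72*P (K(P) = (-8 - 4*16)*P = (-8 - 64)*P = -72*P)
(-886 - 2252) + K(6) = (-886 - 2252) - 72*6 = -3138 - 432 = -3570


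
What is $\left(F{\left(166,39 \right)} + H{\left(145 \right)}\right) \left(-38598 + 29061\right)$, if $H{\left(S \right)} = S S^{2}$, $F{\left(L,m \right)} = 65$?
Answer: $-29075356530$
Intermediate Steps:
$H{\left(S \right)} = S^{3}$
$\left(F{\left(166,39 \right)} + H{\left(145 \right)}\right) \left(-38598 + 29061\right) = \left(65 + 145^{3}\right) \left(-38598 + 29061\right) = \left(65 + 3048625\right) \left(-9537\right) = 3048690 \left(-9537\right) = -29075356530$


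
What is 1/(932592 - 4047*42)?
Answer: 1/762618 ≈ 1.3113e-6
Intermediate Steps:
1/(932592 - 4047*42) = 1/(932592 - 169974) = 1/762618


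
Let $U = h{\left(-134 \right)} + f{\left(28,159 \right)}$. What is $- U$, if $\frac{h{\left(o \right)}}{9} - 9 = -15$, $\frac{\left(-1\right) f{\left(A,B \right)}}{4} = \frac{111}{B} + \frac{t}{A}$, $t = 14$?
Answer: $\frac{3116}{53} \approx 58.792$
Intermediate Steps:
$f{\left(A,B \right)} = - \frac{444}{B} - \frac{56}{A}$ ($f{\left(A,B \right)} = - 4 \left(\frac{111}{B} + \frac{14}{A}\right) = - 4 \left(\frac{14}{A} + \frac{111}{B}\right) = - \frac{444}{B} - \frac{56}{A}$)
$h{\left(o \right)} = -54$ ($h{\left(o \right)} = 81 + 9 \left(-15\right) = 81 - 135 = -54$)
$U = - \frac{3116}{53}$ ($U = -54 - \left(2 + \frac{148}{53}\right) = -54 - \frac{254}{53} = - \frac{3116}{53} \approx -58.792$)
$- U = \left(-1\right) \left(- \frac{3116}{53}\right) = \frac{3116}{53}$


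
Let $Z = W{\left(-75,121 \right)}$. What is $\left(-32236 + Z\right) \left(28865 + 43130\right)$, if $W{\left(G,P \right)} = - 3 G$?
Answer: $-2304631945$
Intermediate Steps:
$Z = 225$ ($Z = \left(-3\right) \left(-75\right) = 225$)
$\left(-32236 + Z\right) \left(28865 + 43130\right) = \left(-32236 + 225\right) \left(28865 + 43130\right) = \left(-32011\right) 71995 = -2304631945$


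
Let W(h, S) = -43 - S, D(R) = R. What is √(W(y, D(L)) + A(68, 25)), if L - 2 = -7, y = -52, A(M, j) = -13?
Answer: I*√51 ≈ 7.1414*I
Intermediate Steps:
L = -5 (L = 2 - 7 = -5)
√(W(y, D(L)) + A(68, 25)) = √((-43 - 1*(-5)) - 13) = √((-43 + 5) - 13) = √(-38 - 13) = √(-51) = I*√51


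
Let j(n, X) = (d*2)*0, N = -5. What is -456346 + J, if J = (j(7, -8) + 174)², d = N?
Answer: -426070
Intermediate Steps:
d = -5
j(n, X) = 0 (j(n, X) = -5*2*0 = -10*0 = 0)
J = 30276 (J = (0 + 174)² = 174² = 30276)
-456346 + J = -456346 + 30276 = -426070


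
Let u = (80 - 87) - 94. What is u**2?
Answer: 10201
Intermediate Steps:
u = -101 (u = -7 - 94 = -101)
u**2 = (-101)**2 = 10201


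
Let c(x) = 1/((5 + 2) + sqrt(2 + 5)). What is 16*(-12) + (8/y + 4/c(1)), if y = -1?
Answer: -172 + 4*sqrt(7) ≈ -161.42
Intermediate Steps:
c(x) = 1/(7 + sqrt(7))
16*(-12) + (8/y + 4/c(1)) = 16*(-12) + (8/(-1) + 4/(1/6 - sqrt(7)/42)) = -192 + (8*(-1) + 4/(1/6 - sqrt(7)/42)) = -192 + (-8 + 4/(1/6 - sqrt(7)/42)) = -200 + 4/(1/6 - sqrt(7)/42)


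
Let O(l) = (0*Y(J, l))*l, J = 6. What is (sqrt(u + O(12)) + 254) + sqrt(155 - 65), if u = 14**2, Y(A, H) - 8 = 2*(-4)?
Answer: 268 + 3*sqrt(10) ≈ 277.49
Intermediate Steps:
Y(A, H) = 0 (Y(A, H) = 8 + 2*(-4) = 8 - 8 = 0)
O(l) = 0 (O(l) = (0*0)*l = 0*l = 0)
u = 196
(sqrt(u + O(12)) + 254) + sqrt(155 - 65) = (sqrt(196 + 0) + 254) + sqrt(155 - 65) = (sqrt(196) + 254) + sqrt(90) = (14 + 254) + 3*sqrt(10) = 268 + 3*sqrt(10)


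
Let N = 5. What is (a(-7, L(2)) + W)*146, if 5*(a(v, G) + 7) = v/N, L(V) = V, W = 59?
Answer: 188778/25 ≈ 7551.1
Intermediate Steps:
a(v, G) = -7 + v/25 (a(v, G) = -7 + (v/5)/5 = -7 + v/25)
(a(-7, L(2)) + W)*146 = ((-7 + (1/25)*(-7)) + 59)*146 = ((-7 - 7/25) + 59)*146 = (-182/25 + 59)*146 = (1293/25)*146 = 188778/25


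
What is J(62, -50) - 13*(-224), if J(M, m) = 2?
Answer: 2914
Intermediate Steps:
J(62, -50) - 13*(-224) = 2 - 13*(-224) = 2 - 1*(-2912) = 2 + 2912 = 2914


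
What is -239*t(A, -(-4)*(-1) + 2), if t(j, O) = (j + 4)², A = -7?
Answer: -2151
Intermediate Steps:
t(j, O) = (4 + j)²
-239*t(A, -(-4)*(-1) + 2) = -239*(4 - 7)² = -239*(-3)² = -239*9 = -2151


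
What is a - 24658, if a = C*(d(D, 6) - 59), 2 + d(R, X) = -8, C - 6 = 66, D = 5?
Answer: -29626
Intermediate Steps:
C = 72 (C = 6 + 66 = 72)
d(R, X) = -10 (d(R, X) = -2 - 8 = -10)
a = -4968 (a = 72*(-10 - 59) = 72*(-69) = -4968)
a - 24658 = -4968 - 24658 = -29626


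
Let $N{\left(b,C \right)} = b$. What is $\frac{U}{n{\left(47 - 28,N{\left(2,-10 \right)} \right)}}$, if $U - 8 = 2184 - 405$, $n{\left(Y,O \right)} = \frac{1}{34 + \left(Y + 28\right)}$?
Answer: $144747$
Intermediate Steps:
$n{\left(Y,O \right)} = \frac{1}{62 + Y}$ ($n{\left(Y,O \right)} = \frac{1}{34 + \left(28 + Y\right)} = \frac{1}{62 + Y}$)
$U = 1787$ ($U = 8 + \left(2184 - 405\right) = 8 + 1779 = 1787$)
$\frac{U}{n{\left(47 - 28,N{\left(2,-10 \right)} \right)}} = \frac{1787}{\frac{1}{62 + \left(47 - 28\right)}} = \frac{1787}{\frac{1}{62 + 19}} = \frac{1787}{\frac{1}{81}} = 1787 \frac{1}{\frac{1}{81}} = 1787 \cdot 81 = 144747$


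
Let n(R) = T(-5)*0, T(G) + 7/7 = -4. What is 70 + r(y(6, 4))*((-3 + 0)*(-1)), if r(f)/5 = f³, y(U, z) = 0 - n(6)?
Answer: 70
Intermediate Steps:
T(G) = -5 (T(G) = -1 - 4 = -5)
n(R) = 0 (n(R) = -5*0 = 0)
y(U, z) = 0 (y(U, z) = 0 - 1*0 = 0 + 0 = 0)
r(f) = 5*f³
70 + r(y(6, 4))*((-3 + 0)*(-1)) = 70 + (5*0³)*((-3 + 0)*(-1)) = 70 + (5*0)*(-3*(-1)) = 70 + 0*3 = 70 + 0 = 70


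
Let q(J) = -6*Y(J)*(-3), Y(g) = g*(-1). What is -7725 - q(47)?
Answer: -6879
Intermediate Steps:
Y(g) = -g
q(J) = -18*J (q(J) = -(-6)*J*(-3) = (6*J)*(-3) = -18*J)
-7725 - q(47) = -7725 - (-18)*47 = -7725 - 1*(-846) = -7725 + 846 = -6879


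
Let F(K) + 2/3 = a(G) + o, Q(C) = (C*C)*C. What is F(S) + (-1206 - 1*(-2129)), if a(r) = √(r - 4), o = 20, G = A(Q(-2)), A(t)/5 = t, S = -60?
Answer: 2827/3 + 2*I*√11 ≈ 942.33 + 6.6332*I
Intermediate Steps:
Q(C) = C³ (Q(C) = C²*C = C³)
A(t) = 5*t
G = -40 (G = 5*(-2)³ = 5*(-8) = -40)
a(r) = √(-4 + r)
F(K) = 58/3 + 2*I*√11 (F(K) = -⅔ + (√(-4 - 40) + 20) = -⅔ + (√(-44) + 20) = -⅔ + (2*I*√11 + 20) = -⅔ + (20 + 2*I*√11) = 58/3 + 2*I*√11)
F(S) + (-1206 - 1*(-2129)) = (58/3 + 2*I*√11) + (-1206 - 1*(-2129)) = (58/3 + 2*I*√11) + (-1206 + 2129) = (58/3 + 2*I*√11) + 923 = 2827/3 + 2*I*√11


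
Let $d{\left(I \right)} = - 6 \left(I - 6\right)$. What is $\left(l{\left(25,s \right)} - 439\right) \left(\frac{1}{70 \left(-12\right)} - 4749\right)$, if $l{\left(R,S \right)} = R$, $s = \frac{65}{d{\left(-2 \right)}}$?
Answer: $\frac{275252109}{140} \approx 1.9661 \cdot 10^{6}$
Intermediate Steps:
$d{\left(I \right)} = 36 - 6 I$ ($d{\left(I \right)} = - 6 \left(-6 + I\right) = 36 - 6 I$)
$s = \frac{65}{48}$ ($s = \frac{65}{36 - -12} = \frac{65}{36 + 12} = \frac{65}{48} \approx 1.3542$)
$\left(l{\left(25,s \right)} - 439\right) \left(\frac{1}{70 \left(-12\right)} - 4749\right) = \left(25 - 439\right) \left(\frac{1}{70 \left(-12\right)} - 4749\right) = - 414 \left(\frac{1}{-840} - 4749\right) = - 414 \left(- \frac{1}{840} - 4749\right) = \left(-414\right) \left(- \frac{3989161}{840}\right) = \frac{275252109}{140}$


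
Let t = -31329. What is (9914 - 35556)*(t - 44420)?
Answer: 1942355858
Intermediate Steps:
(9914 - 35556)*(t - 44420) = (9914 - 35556)*(-31329 - 44420) = -25642*(-75749) = 1942355858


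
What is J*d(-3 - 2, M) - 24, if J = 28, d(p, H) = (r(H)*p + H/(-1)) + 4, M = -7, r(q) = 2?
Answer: 4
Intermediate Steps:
d(p, H) = 4 - H + 2*p (d(p, H) = (2*p + H/(-1)) + 4 = (2*p - H) + 4 = (-H + 2*p) + 4 = 4 - H + 2*p)
J*d(-3 - 2, M) - 24 = 28*(4 - 1*(-7) + 2*(-3 - 2)) - 24 = 28*(4 + 7 + 2*(-5)) - 24 = 28*(4 + 7 - 10) - 24 = 28*1 - 24 = 28 - 24 = 4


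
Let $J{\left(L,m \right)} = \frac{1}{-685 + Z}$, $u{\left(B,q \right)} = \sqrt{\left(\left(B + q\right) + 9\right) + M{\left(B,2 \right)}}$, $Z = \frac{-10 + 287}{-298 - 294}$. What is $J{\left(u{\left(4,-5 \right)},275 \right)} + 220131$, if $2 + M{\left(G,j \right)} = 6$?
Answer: $\frac{89328498815}{405797} \approx 2.2013 \cdot 10^{5}$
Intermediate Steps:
$M{\left(G,j \right)} = 4$ ($M{\left(G,j \right)} = -2 + 6 = 4$)
$Z = - \frac{277}{592}$ ($Z = \frac{277}{-592} = 277 \left(- \frac{1}{592}\right) = - \frac{277}{592} \approx -0.46791$)
$u{\left(B,q \right)} = \sqrt{13 + B + q}$ ($u{\left(B,q \right)} = \sqrt{\left(\left(B + q\right) + 9\right) + 4} = \sqrt{\left(9 + B + q\right) + 4} = \sqrt{13 + B + q}$)
$J{\left(L,m \right)} = - \frac{592}{405797}$ ($J{\left(L,m \right)} = \frac{1}{-685 - \frac{277}{592}} = \frac{1}{- \frac{405797}{592}} = - \frac{592}{405797}$)
$J{\left(u{\left(4,-5 \right)},275 \right)} + 220131 = - \frac{592}{405797} + 220131 = \frac{89328498815}{405797}$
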